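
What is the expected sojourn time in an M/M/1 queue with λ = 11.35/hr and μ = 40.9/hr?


W = 1/(μ−λ) = 1/(40.9 − 11.35) = 1/29.55 = 0.03384 hr

Final: 0.03384 hr


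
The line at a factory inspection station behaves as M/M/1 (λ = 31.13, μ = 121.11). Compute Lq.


ρ = 31.13/121.11 = 0.2570
Lq = ρ²/(1−ρ) = 0.06607/0.7430 = 0.08893

Final: 0.08893


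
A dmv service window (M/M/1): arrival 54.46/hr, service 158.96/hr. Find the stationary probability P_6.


ρ = 54.46/158.96 = 0.3426
P_n = (1−ρ)·ρ^n = (1 − 0.3426)·0.3426^6 = 0.6574·0.001617 = 0.001063

Final: 0.001063


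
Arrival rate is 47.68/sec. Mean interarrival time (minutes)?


Mean interarrival time = 1/λ = 1/47.68 second = 0.02097 second
In minutes: 0.02097 × 0.0166667 = 0.0003496 min

Final: 0.0003496 min


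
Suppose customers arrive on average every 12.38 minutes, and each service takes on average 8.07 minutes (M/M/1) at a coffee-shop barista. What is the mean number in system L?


λ = 60/12.38 = 4.8465 /hr
μ = 60/8.07 = 7.4349 /hr
ρ = λ/μ = 4.8465/7.4349 = 0.6519
L = ρ/(1−ρ) = 0.6519/0.3481 = 1.8724

Final: 1.8724


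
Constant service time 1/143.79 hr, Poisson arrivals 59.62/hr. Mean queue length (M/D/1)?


ρ = 59.62/143.79 = 0.4146
M/D/1: Lq = ρ²/(2(1−ρ)) = 0.1719/(2·0.5854) = 0.14685

Final: 0.14685


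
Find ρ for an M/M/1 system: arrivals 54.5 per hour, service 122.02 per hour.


ρ = λ/μ = 54.5/122.02 = 0.4466

Final: 0.4466


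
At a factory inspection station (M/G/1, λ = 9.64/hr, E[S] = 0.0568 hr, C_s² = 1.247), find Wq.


ρ = λ·E[S] = 9.64·0.0568 = 0.5476
E[S²] = E[S]²(1+C_s²) = 0.0568²·(1+1.247) = 0.007249
Wq = λ·E[S²]/(2(1−ρ)) = 9.64·0.007249/(2·0.4524) = 0.07723 hr

Final: 0.07723 hr


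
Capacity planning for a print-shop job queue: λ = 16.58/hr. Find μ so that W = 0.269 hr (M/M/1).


W = 1/(μ−λ) ⇒ μ − λ = 1/W = 1/0.269 = 3.7175
μ = λ + 1/W = 16.58 + 3.7175 = 20.2975 per hr

Final: 20.2975 /hr


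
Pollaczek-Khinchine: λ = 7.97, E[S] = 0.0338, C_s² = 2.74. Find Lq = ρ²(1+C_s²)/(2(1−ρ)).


ρ = λ·E[S] = 7.97·0.0338 = 0.2694
Lq = ρ²(1+C_s²)/(2(1−ρ)) = 0.07257·(1+2.74)/(2·0.7306)
= 0.07257·3.7400/1.4612 = 0.18574

Final: 0.18574


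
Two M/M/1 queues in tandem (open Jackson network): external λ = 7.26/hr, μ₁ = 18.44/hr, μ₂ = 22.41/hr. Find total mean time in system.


Each node sees arrival rate λ = 7.26/hr (tandem ⇒ throughput preserved).
W₁ = 1/(μ₁−λ) = 1/(18.44−7.26) = 0.08945 hr
W₂ = 1/(μ₂−λ) = 1/(22.41−7.26) = 0.06601 hr
W_total = W₁ + W₂ = 0.08945 + 0.06601 = 0.15545 hr

Final: 0.15545 hr


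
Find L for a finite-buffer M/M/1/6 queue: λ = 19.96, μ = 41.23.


ρ = 19.96/41.23 = 0.4841
L = ρ[1 − (K+1)ρ^K + Kρ^(K+1)] / [(1−ρ)(1−ρ^(K+1))]
Numerator: 0.4841·(1 − 7·0.012873 + 6·0.006232) = 0.458591
Denominator: (0.5159)·(0.993768) = 0.512671
L = 0.458591/0.512671 = 0.8945

Final: 0.8945


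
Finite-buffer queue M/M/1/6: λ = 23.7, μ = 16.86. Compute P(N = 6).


ρ = λ/μ = 23.7/16.86 = 1.4057
P_K = (1−ρ)ρ^K/(1−ρ^(K+1)) = (-0.4057·7.715155)/(1 − 10.845147)
= -3.129992/-9.845147 = 0.317922

Final: 0.317922


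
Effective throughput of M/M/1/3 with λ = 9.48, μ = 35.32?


ρ = 0.2684; P_K = (1−ρ)ρ^3/(1−ρ^4) = 0.014220
λ_eff = λ(1 − P_K) = 9.48·(1 − 0.014220) = 9.48·0.985780 = 9.3452 /hr

Final: 9.3452 /hr


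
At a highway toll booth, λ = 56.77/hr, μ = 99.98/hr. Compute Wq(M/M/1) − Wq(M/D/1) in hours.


ρ = 56.77/99.98 = 0.5678
Wq(M/M/1) = ρ/(μ−λ) = 0.5678/43.21 = 0.01314 hr
Wq(M/D/1) = ρ/(2(μ−λ)) = 0.006570 hr
Savings = 0.01314 − 0.006570 = 0.006570 hr

Final: 0.006570 hr


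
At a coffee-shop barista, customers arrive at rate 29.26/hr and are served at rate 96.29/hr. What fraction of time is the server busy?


ρ = λ/μ = 29.26/96.29 = 0.3039

Final: 0.3039


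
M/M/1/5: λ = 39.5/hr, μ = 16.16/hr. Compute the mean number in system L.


ρ = 39.5/16.16 = 2.4443
L = ρ[1 − (K+1)ρ^K + Kρ^(K+1)] / [(1−ρ)(1−ρ^(K+1))]
Numerator: 2.4443·(1 − 6·87.252664 + 5·213.272291) = 1329.325259
Denominator: (-1.4443)·(-212.272291) = 306.586342
L = 1329.325259/306.586342 = 4.3359

Final: 4.3359


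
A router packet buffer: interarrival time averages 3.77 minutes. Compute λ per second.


λ = 1/(interarrival time) in consistent units.
1 second = 0.0166667 min, so λ = 0.0166667/3.77 = 0.004421 per second

Final: 0.004421 /sec


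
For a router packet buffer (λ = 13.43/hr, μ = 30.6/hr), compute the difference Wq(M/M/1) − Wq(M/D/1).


ρ = 13.43/30.6 = 0.4389
Wq(M/M/1) = ρ/(μ−λ) = 0.4389/17.17 = 0.02556 hr
Wq(M/D/1) = ρ/(2(μ−λ)) = 0.01278 hr
Savings = 0.02556 − 0.01278 = 0.01278 hr

Final: 0.01278 hr


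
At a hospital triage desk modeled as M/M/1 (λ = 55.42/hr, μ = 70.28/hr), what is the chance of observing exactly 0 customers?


ρ = 55.42/70.28 = 0.7886
P_n = (1−ρ)·ρ^n = (1 − 0.7886)·0.7886^0 = 0.2114·1.000000 = 0.211440

Final: 0.211440


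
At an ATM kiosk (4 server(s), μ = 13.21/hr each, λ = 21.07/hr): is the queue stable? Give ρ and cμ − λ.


Total capacity cμ = 4·13.21 = 52.84/hr
ρ = λ/(cμ) = 21.07/52.84 = 0.3988
Stable ⇔ ρ < 1: YES
Spare capacity = cμ − λ = 52.84 − 21.07 = 31.77/hr

Final: ρ = 0.3988; stable; margin = 31.77/hr


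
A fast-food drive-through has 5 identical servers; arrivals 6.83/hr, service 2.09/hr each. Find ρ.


ρ = λ/(cμ) = 6.83/(5·2.09) = 6.83/10.45 = 0.6536

Final: 0.6536


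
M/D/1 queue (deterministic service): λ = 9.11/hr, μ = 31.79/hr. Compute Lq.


ρ = 9.11/31.79 = 0.2866
M/D/1: Lq = ρ²/(2(1−ρ)) = 0.08212/(2·0.7134) = 0.05755

Final: 0.05755


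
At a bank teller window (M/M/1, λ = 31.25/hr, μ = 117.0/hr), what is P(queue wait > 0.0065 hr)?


ρ = 31.25/117.0 = 0.2671
P(Wq > t) = ρ·e^{−(μ−λ)t} = 0.2671·e^{−0.5574}
= 0.2671·0.572710 = 0.152968

Final: 0.152968


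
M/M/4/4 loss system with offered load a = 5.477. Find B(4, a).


B(c,a) = (a^c/c!) / Σ_{k=0}^{c} a^k/k!
a^4/4! = 37.493823
Σ terms (k=0..4): 1.00000 + 5.47700 + 14.99876 + 27.38274 + 37.49382 = 86.352332
B = 37.493823/86.352332 = 0.434196

Final: 0.434196


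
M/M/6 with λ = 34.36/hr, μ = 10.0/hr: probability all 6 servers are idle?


a = λ/μ = 34.36/10.0 = 3.4360; ρ = a/c = 0.5727
Σ_{k=0}^{5} a^k/k! (terms k=0..5) = 1.00000 + 3.43600 + 5.90305 + 6.76096 + 5.80766 + 3.99103 = 26.89869
Tail: a^6/(6!(1−ρ)) = 1645.57974/(720·0.4273) = 5.34835
P₀ = 1/(26.89869 + 5.34835) = 1/32.24704 = 0.031011

Final: 0.031011


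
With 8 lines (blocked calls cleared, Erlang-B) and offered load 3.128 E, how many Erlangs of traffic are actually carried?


B(8,3.128) = 0.010007 (Erlang-B)
Carried load = a(1 − B) = 3.128·(1 − 0.010007) = 3.128·0.989993 = 3.0967 E

Final: 3.0967 Erlangs


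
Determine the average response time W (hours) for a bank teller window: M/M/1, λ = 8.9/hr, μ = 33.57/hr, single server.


W = 1/(μ−λ) = 1/(33.57 − 8.9) = 1/24.67 = 0.04054 hr

Final: 0.04054 hr


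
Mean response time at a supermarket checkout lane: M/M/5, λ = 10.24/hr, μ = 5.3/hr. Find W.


a = 1.9321; ρ = 0.3864; P₀ = 0.143950
Lq = P₀·a^c·ρ/(c!(1−ρ)²) = 0.03315
Wq = Lq/λ = 0.03315/10.24 = 0.003237 hr
W = Wq + 1/μ = 0.003237 + 0.18868 = 0.19192 hr

Final: 0.19192 hr


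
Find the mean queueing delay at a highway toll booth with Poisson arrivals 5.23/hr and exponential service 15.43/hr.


ρ = 5.23/15.43 = 0.3390
Wq = ρ/(μ−λ) = 0.3390/(15.43 − 5.23) = 0.3390/10.20 = 0.03323 hr

Final: 0.03323 hr


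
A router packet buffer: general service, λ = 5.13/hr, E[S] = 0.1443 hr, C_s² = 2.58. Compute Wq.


ρ = λ·E[S] = 5.13·0.1443 = 0.7403
E[S²] = E[S]²(1+C_s²) = 0.1443²·(1+2.58) = 0.074545
Wq = λ·E[S²]/(2(1−ρ)) = 5.13·0.074545/(2·0.2597) = 0.73614 hr

Final: 0.73614 hr


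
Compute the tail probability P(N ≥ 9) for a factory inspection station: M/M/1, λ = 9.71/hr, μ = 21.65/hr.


ρ = 9.71/21.65 = 0.4485
P(N ≥ n) = ρ^n = 0.4485^9 = 0.0007343

Final: 0.0007343


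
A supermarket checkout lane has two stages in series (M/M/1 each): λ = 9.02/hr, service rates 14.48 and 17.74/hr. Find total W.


Each node sees arrival rate λ = 9.02/hr (tandem ⇒ throughput preserved).
W₁ = 1/(μ₁−λ) = 1/(14.48−9.02) = 0.18315 hr
W₂ = 1/(μ₂−λ) = 1/(17.74−9.02) = 0.11468 hr
W_total = W₁ + W₂ = 0.18315 + 0.11468 = 0.29783 hr

Final: 0.29783 hr


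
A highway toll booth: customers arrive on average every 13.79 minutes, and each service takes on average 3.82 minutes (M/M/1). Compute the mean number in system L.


λ = 60/13.79 = 4.3510 /hr
μ = 60/3.82 = 15.7068 /hr
ρ = λ/μ = 4.3510/15.7068 = 0.2770
L = ρ/(1−ρ) = 0.2770/0.7230 = 0.3831

Final: 0.3831


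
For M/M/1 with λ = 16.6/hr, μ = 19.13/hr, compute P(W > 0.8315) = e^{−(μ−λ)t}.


W ~ Exponential(μ−λ) for M/M/1.
μ − λ = 19.13 − 16.6 = 2.5300
P(W > t) = e^{−(μ−λ)t} = e^{−2.1037} = 0.122005

Final: 0.122005


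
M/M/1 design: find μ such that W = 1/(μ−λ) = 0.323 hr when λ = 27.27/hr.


W = 1/(μ−λ) ⇒ μ − λ = 1/W = 1/0.323 = 3.0960
μ = λ + 1/W = 27.27 + 3.0960 = 30.3660 per hr

Final: 30.3660 /hr


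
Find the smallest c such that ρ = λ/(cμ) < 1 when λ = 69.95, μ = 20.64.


Stability requires cμ > λ ⇔ c > λ/μ.
λ/μ = 69.95/20.64 = 3.3891
Minimum integer c = ⌊3.3891⌋ + 1 = 4
Check: 4·20.64 = 82.56 > 69.95, while 3·20.64 = 61.92 ≤ 69.95

Final: 4 servers


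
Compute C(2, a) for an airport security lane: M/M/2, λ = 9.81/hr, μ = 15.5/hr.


a = λ/μ = 0.6329; ρ = a/2 = 0.3165
P₀ = 0.519235 (from M/M/c formula)
C(c,a) = [a^c/(c!(1−ρ))]·P₀ = [0.40057/(2·0.6835)]·0.519235
= 0.29301·0.519235 = 0.152139

Final: 0.152139


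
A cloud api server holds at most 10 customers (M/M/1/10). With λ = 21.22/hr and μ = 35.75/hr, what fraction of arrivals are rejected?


ρ = λ/μ = 21.22/35.75 = 0.5936
P_K = (1−ρ)ρ^K/(1−ρ^(K+1)) = (0.4064·0.005429)/(1 − 0.003222)
= 0.002206/0.996778 = 0.002214

Final: 0.002214


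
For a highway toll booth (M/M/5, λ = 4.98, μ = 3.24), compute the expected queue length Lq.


a = λ/μ = 1.5370; ρ = a/5 = 0.3074
P₀ = 0.214626
Lq = P₀·a^c·ρ / (c!·(1−ρ)²) = 0.214626·8.57870·0.3074/(120·0.47968)
= 0.009833

Final: 0.009833


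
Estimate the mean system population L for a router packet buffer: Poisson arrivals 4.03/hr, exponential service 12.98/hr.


ρ = λ/μ = 4.03/12.98 = 0.3105
L = ρ/(1−ρ) = 0.3105/(1 − 0.3105) = 0.3105/0.6895 = 0.4503

Final: 0.4503


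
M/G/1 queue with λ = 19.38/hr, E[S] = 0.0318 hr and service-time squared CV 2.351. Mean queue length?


ρ = λ·E[S] = 19.38·0.0318 = 0.6163
Lq = ρ²(1+C_s²)/(2(1−ρ)) = 0.3798·(1+2.351)/(2·0.3837)
= 0.3798·3.3510/0.7674 = 1.65843

Final: 1.65843


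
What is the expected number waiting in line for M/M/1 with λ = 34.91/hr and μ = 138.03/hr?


ρ = 34.91/138.03 = 0.2529
Lq = ρ²/(1−ρ) = 0.06397/0.7471 = 0.08562

Final: 0.08562


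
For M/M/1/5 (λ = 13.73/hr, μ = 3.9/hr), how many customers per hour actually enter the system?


ρ = 3.5205; P_K = (1−ρ)ρ^5/(1−ρ^6) = 0.716327
λ_eff = λ(1 − P_K) = 13.73·(1 − 0.716327) = 13.73·0.283673 = 3.8948 /hr

Final: 3.8948 /hr


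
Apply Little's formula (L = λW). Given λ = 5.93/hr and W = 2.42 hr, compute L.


L = λW = 5.93·2.42 = 14.3506

Final: 14.3506


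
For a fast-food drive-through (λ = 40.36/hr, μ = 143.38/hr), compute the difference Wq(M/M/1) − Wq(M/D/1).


ρ = 40.36/143.38 = 0.2815
Wq(M/M/1) = ρ/(μ−λ) = 0.2815/103.02 = 0.002732 hr
Wq(M/D/1) = ρ/(2(μ−λ)) = 0.001366 hr
Savings = 0.002732 − 0.001366 = 0.001366 hr

Final: 0.001366 hr


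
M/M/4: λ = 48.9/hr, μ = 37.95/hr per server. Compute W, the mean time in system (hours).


a = 1.2885; ρ = 0.3221; P₀ = 0.274370
Lq = P₀·a^c·ρ/(c!(1−ρ)²) = 0.02209
Wq = Lq/λ = 0.02209/48.9 = 0.0004518 hr
W = Wq + 1/μ = 0.0004518 + 0.02635 = 0.02680 hr

Final: 0.02680 hr


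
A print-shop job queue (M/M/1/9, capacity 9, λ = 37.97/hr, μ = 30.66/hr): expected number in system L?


ρ = 37.97/30.66 = 1.2384
L = ρ[1 − (K+1)ρ^K + Kρ^(K+1)] / [(1−ρ)(1−ρ^(K+1))]
Numerator: 1.2384·(1 − 10·6.851979 + 9·8.485637) = 10.961202
Denominator: (-0.2384)·(-7.485637) = 1.784736
L = 10.961202/1.784736 = 6.1416

Final: 6.1416


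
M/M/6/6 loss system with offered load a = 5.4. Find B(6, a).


B(c,a) = (a^c/c!) / Σ_{k=0}^{c} a^k/k!
a^6/6! = 34.437377
Σ terms (k=0..6): 1.00000 + 5.40000 + 14.58000 + 26.24400 + 35.42940 + 38.26375 + 34.43738 = 155.354529
B = 34.437377/155.354529 = 0.221670

Final: 0.221670


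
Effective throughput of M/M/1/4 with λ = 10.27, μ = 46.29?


ρ = 0.2219; P_K = (1−ρ)ρ^4/(1−ρ^5) = 0.001886
λ_eff = λ(1 − P_K) = 10.27·(1 − 0.001886) = 10.27·0.998114 = 10.2506 /hr

Final: 10.2506 /hr


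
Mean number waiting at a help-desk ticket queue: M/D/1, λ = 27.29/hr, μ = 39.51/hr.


ρ = 27.29/39.51 = 0.6907
M/D/1: Lq = ρ²/(2(1−ρ)) = 0.4771/(2·0.3093) = 0.77126

Final: 0.77126


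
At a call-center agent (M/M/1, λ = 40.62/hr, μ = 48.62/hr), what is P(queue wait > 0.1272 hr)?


ρ = 40.62/48.62 = 0.8355
P(Wq > t) = ρ·e^{−(μ−λ)t} = 0.8355·e^{−1.0176}
= 0.8355·0.361461 = 0.301986

Final: 0.301986


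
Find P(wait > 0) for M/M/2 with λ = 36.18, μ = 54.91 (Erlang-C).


a = λ/μ = 0.6589; ρ = a/2 = 0.3294
P₀ = 0.504384 (from M/M/c formula)
C(c,a) = [a^c/(c!(1−ρ))]·P₀ = [0.43414/(2·0.6706)]·0.504384
= 0.32372·0.504384 = 0.163280

Final: 0.163280


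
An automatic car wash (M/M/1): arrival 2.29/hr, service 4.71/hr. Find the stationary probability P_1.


ρ = 2.29/4.71 = 0.4862
P_n = (1−ρ)·ρ^n = (1 − 0.4862)·0.4862^1 = 0.5138·0.486200 = 0.249810

Final: 0.249810


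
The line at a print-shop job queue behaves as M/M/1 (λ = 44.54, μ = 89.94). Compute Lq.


ρ = 44.54/89.94 = 0.4952
Lq = ρ²/(1−ρ) = 0.2452/0.5048 = 0.4858

Final: 0.4858


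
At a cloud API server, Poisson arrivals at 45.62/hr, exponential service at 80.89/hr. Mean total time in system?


W = 1/(μ−λ) = 1/(80.89 − 45.62) = 1/35.27 = 0.02835 hr

Final: 0.02835 hr


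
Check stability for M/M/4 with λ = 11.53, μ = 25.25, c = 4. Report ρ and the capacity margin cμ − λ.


Total capacity cμ = 4·25.25 = 101.00/hr
ρ = λ/(cμ) = 11.53/101.00 = 0.1142
Stable ⇔ ρ < 1: YES
Spare capacity = cμ − λ = 101.00 − 11.53 = 89.47/hr

Final: ρ = 0.1142; stable; margin = 89.47/hr


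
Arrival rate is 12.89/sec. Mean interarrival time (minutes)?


Mean interarrival time = 1/λ = 1/12.89 second = 0.07758 second
In minutes: 0.07758 × 0.0166667 = 0.001293 min

Final: 0.001293 min


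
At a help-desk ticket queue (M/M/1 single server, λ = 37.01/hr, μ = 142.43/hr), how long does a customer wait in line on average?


ρ = 37.01/142.43 = 0.2598
Wq = ρ/(μ−λ) = 0.2598/(142.43 − 37.01) = 0.2598/105.42 = 0.002465 hr

Final: 0.002465 hr


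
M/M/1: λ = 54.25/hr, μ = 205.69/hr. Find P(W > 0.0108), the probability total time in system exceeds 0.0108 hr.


W ~ Exponential(μ−λ) for M/M/1.
μ − λ = 205.69 − 54.25 = 151.4400
P(W > t) = e^{−(μ−λ)t} = e^{−1.6356} = 0.194845

Final: 0.194845


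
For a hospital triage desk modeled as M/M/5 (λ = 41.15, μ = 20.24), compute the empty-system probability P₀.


a = λ/μ = 41.15/20.24 = 2.0331; ρ = a/c = 0.4066
Σ_{k=0}^{4} a^k/k! (terms k=0..4) = 1.00000 + 2.03310 + 2.06675 + 1.40064 + 0.71191 = 7.21241
Tail: a^5/(5!(1−ρ)) = 34.73735/(120·0.5934) = 0.48785
P₀ = 1/(7.21241 + 0.48785) = 1/7.70025 = 0.129866

Final: 0.129866


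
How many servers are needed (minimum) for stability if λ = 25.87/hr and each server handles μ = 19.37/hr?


Stability requires cμ > λ ⇔ c > λ/μ.
λ/μ = 25.87/19.37 = 1.3356
Minimum integer c = ⌊1.3356⌋ + 1 = 2
Check: 2·19.37 = 38.74 > 25.87, while 1·19.37 = 19.37 ≤ 25.87

Final: 2 servers


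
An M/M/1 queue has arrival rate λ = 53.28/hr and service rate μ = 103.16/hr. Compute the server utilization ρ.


ρ = λ/μ = 53.28/103.16 = 0.5165

Final: 0.5165


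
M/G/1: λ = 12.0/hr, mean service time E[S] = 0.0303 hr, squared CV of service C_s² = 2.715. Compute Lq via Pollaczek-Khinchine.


ρ = λ·E[S] = 12.0·0.0303 = 0.3636
Lq = ρ²(1+C_s²)/(2(1−ρ)) = 0.1322·(1+2.715)/(2·0.6364)
= 0.1322·3.7150/1.2728 = 0.38587

Final: 0.38587


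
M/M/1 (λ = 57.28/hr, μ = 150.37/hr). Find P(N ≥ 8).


ρ = 57.28/150.37 = 0.3809
P(N ≥ n) = ρ^n = 0.3809^8 = 0.0004433

Final: 0.0004433


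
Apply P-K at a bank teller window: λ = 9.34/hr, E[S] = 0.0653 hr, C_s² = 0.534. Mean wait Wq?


ρ = λ·E[S] = 9.34·0.0653 = 0.6099
E[S²] = E[S]²(1+C_s²) = 0.0653²·(1+0.534) = 0.006541
Wq = λ·E[S²]/(2(1−ρ)) = 9.34·0.006541/(2·0.3901) = 0.07831 hr

Final: 0.07831 hr


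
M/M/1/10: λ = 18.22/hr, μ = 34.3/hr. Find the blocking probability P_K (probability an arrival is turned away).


ρ = λ/μ = 18.22/34.3 = 0.5312
P_K = (1−ρ)ρ^K/(1−ρ^(K+1)) = (0.4688·0.001789)/(1 − 0.0009502)
= 0.0008386/0.999050 = 0.0008394

Final: 0.0008394


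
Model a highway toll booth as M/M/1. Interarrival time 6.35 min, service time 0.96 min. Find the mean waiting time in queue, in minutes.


λ = 60/6.35 = 9.4488 /hr
μ = 60/0.96 = 62.5000 /hr
ρ = λ/μ = 9.4488/62.5000 = 0.1512
Wq = ρ/(μ−λ) = 0.1512/(62.5000−9.4488) = 0.002850 hr
In minutes: 0.002850·60 = 0.1710 min

Final: 0.1710 min


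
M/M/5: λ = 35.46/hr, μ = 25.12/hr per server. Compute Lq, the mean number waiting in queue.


a = λ/μ = 1.4116; ρ = a/5 = 0.2823
P₀ = 0.243468
Lq = P₀·a^c·ρ / (c!·(1−ρ)²) = 0.243468·5.60526·0.2823/(120·0.51506)
= 0.006234

Final: 0.006234


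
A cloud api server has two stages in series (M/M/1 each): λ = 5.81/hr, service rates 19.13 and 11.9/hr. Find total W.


Each node sees arrival rate λ = 5.81/hr (tandem ⇒ throughput preserved).
W₁ = 1/(μ₁−λ) = 1/(19.13−5.81) = 0.07508 hr
W₂ = 1/(μ₂−λ) = 1/(11.9−5.81) = 0.16420 hr
W_total = W₁ + W₂ = 0.07508 + 0.16420 = 0.23928 hr

Final: 0.23928 hr


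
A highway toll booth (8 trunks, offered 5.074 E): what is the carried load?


B(8,5.074) = 0.073554 (Erlang-B)
Carried load = a(1 − B) = 5.074·(1 − 0.073554) = 5.074·0.926446 = 4.7008 E

Final: 4.7008 Erlangs


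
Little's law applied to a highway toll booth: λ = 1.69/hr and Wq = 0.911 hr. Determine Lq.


Lq = λWq = 1.69·0.911 = 1.5396

Final: 1.5396


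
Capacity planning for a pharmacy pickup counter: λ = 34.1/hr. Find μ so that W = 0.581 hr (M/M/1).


W = 1/(μ−λ) ⇒ μ − λ = 1/W = 1/0.581 = 1.7212
μ = λ + 1/W = 34.1 + 1.7212 = 35.8212 per hr

Final: 35.8212 /hr


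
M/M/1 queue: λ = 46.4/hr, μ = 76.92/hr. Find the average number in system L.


ρ = λ/μ = 46.4/76.92 = 0.6032
L = ρ/(1−ρ) = 0.6032/(1 − 0.6032) = 0.6032/0.3968 = 1.5203

Final: 1.5203


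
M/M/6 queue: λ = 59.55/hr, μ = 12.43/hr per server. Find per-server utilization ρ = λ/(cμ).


ρ = λ/(cμ) = 59.55/(6·12.43) = 59.55/74.58 = 0.7985

Final: 0.7985


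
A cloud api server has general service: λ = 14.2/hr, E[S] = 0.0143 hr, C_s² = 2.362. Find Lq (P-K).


ρ = λ·E[S] = 14.2·0.0143 = 0.2031
Lq = ρ²(1+C_s²)/(2(1−ρ)) = 0.04123·(1+2.362)/(2·0.7969)
= 0.04123·3.3620/1.5939 = 0.08697

Final: 0.08697


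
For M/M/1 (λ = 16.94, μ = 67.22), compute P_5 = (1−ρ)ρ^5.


ρ = 16.94/67.22 = 0.2520
P_n = (1−ρ)·ρ^n = (1 − 0.2520)·0.2520^5 = 0.7480·0.001016 = 0.0007603

Final: 0.0007603


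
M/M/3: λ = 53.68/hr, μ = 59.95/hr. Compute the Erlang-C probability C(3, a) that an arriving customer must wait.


a = λ/μ = 0.8954; ρ = a/3 = 0.2985
P₀ = 0.405375 (from M/M/c formula)
C(c,a) = [a^c/(c!(1−ρ))]·P₀ = [0.71791/(6·0.7015)]·0.405375
= 0.17056·0.405375 = 0.069140

Final: 0.069140


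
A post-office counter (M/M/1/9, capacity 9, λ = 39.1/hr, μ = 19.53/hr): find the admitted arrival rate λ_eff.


ρ = 2.0020; P_K = (1−ρ)ρ^9/(1−ρ^10) = 0.500996
λ_eff = λ(1 − P_K) = 39.1·(1 − 0.500996) = 39.1·0.499004 = 19.5111 /hr

Final: 19.5111 /hr


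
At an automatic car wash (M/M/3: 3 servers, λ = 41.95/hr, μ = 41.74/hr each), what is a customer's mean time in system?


a = 1.0050; ρ = 0.3350; P₀ = 0.361728
Lq = P₀·a^c·ρ/(c!(1−ρ)²) = 0.04637
Wq = Lq/λ = 0.04637/41.95 = 0.001105 hr
W = Wq + 1/μ = 0.001105 + 0.02396 = 0.02506 hr

Final: 0.02506 hr


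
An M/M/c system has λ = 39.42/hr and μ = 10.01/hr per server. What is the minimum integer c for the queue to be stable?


Stability requires cμ > λ ⇔ c > λ/μ.
λ/μ = 39.42/10.01 = 3.9381
Minimum integer c = ⌊3.9381⌋ + 1 = 4
Check: 4·10.01 = 40.04 > 39.42, while 3·10.01 = 30.03 ≤ 39.42

Final: 4 servers


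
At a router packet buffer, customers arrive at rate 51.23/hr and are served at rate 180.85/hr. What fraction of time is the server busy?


ρ = λ/μ = 51.23/180.85 = 0.2833

Final: 0.2833


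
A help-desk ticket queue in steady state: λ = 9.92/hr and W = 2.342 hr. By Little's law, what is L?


L = λW = 9.92·2.342 = 23.2326

Final: 23.2326


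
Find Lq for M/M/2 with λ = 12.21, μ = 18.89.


a = λ/μ = 0.6464; ρ = a/2 = 0.3232
P₀ = 0.511502
Lq = P₀·a^c·ρ / (c!·(1−ρ)²) = 0.511502·0.41780·0.3232/(2·0.45808)
= 0.07539

Final: 0.07539


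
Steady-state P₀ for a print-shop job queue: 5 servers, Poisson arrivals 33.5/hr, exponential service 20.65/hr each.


a = λ/μ = 33.5/20.65 = 1.6223; ρ = a/c = 0.3245
Σ_{k=0}^{4} a^k/k! (terms k=0..4) = 1.00000 + 1.62228 + 1.31589 + 0.71158 + 0.28859 = 4.93834
Tail: a^5/(5!(1−ρ)) = 11.23631/(120·0.6755) = 0.13861
P₀ = 1/(4.93834 + 0.13861) = 1/5.07695 = 0.196969

Final: 0.196969


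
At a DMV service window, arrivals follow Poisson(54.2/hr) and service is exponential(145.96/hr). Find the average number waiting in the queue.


ρ = 54.2/145.96 = 0.3713
Lq = ρ²/(1−ρ) = 0.1379/0.6287 = 0.2193

Final: 0.2193


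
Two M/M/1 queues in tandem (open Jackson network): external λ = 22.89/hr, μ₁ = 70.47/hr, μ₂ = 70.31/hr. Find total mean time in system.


Each node sees arrival rate λ = 22.89/hr (tandem ⇒ throughput preserved).
W₁ = 1/(μ₁−λ) = 1/(70.47−22.89) = 0.02102 hr
W₂ = 1/(μ₂−λ) = 1/(70.31−22.89) = 0.02109 hr
W_total = W₁ + W₂ = 0.02102 + 0.02109 = 0.04211 hr

Final: 0.04211 hr


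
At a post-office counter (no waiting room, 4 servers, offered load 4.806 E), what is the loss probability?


B(c,a) = (a^c/c!) / Σ_{k=0}^{c} a^k/k!
a^4/4! = 22.229200
Σ terms (k=0..4): 1.00000 + 4.80600 + 11.54882 + 18.50121 + 22.22920 = 58.085224
B = 22.229200/58.085224 = 0.382700

Final: 0.382700


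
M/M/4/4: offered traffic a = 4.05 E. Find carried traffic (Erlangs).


B(4,4.05) = 0.315484 (Erlang-B)
Carried load = a(1 − B) = 4.05·(1 − 0.315484) = 4.05·0.684516 = 2.7723 E

Final: 2.7723 Erlangs


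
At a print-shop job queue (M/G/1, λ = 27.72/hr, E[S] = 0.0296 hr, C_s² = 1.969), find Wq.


ρ = λ·E[S] = 27.72·0.0296 = 0.8205
E[S²] = E[S]²(1+C_s²) = 0.0296²·(1+1.969) = 0.002601
Wq = λ·E[S²]/(2(1−ρ)) = 27.72·0.002601/(2·0.1795) = 0.20087 hr

Final: 0.20087 hr


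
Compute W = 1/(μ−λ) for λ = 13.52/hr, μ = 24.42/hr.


W = 1/(μ−λ) = 1/(24.42 − 13.52) = 1/10.90 = 0.09174 hr

Final: 0.09174 hr


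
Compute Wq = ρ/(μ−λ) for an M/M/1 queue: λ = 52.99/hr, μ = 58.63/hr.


ρ = 52.99/58.63 = 0.9038
Wq = ρ/(μ−λ) = 0.9038/(58.63 − 52.99) = 0.9038/5.64 = 0.1602 hr

Final: 0.1602 hr


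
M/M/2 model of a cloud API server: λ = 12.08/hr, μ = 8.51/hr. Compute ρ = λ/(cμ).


ρ = λ/(cμ) = 12.08/(2·8.51) = 12.08/17.02 = 0.7098

Final: 0.7098


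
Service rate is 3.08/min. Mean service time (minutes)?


Mean service time = 1/μ = 1/3.08 minute = 0.32468 minute
In minutes: 0.32468 × 1 = 0.3247 min

Final: 0.3247 min


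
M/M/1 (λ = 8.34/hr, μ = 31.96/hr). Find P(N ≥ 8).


ρ = 8.34/31.96 = 0.2610
P(N ≥ n) = ρ^n = 0.2610^8 = 0.00002150

Final: 0.00002150


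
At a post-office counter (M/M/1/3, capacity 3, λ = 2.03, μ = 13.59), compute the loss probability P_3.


ρ = λ/μ = 2.03/13.59 = 0.1494
P_K = (1−ρ)ρ^K/(1−ρ^(K+1)) = (0.8506·0.003333)/(1 − 0.0004979)
= 0.002835/0.999502 = 0.002837

Final: 0.002837


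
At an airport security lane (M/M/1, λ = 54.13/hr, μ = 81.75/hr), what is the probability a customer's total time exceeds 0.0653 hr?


W ~ Exponential(μ−λ) for M/M/1.
μ − λ = 81.75 − 54.13 = 27.6200
P(W > t) = e^{−(μ−λ)t} = e^{−1.8036} = 0.164707

Final: 0.164707


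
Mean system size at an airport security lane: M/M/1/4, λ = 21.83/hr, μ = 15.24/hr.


ρ = 21.83/15.24 = 1.4324
L = ρ[1 − (K+1)ρ^K + Kρ^(K+1)] / [(1−ρ)(1−ρ^(K+1))]
Numerator: 1.4324·(1 − 5·4.209932 + 4·6.030368) = 5.832526
Denominator: (-0.4324)·(-5.030368) = 2.175205
L = 5.832526/2.175205 = 2.6814

Final: 2.6814


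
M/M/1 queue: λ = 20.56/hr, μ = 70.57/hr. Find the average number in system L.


ρ = λ/μ = 20.56/70.57 = 0.2913
L = ρ/(1−ρ) = 0.2913/(1 − 0.2913) = 0.2913/0.7087 = 0.4111

Final: 0.4111


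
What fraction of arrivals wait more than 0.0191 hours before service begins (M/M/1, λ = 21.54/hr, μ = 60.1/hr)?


ρ = 21.54/60.1 = 0.3584
P(Wq > t) = ρ·e^{−(μ−λ)t} = 0.3584·e^{−0.7365}
= 0.3584·0.478789 = 0.171599

Final: 0.171599


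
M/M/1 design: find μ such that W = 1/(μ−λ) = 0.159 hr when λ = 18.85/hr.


W = 1/(μ−λ) ⇒ μ − λ = 1/W = 1/0.159 = 6.2893
μ = λ + 1/W = 18.85 + 6.2893 = 25.1393 per hr

Final: 25.1393 /hr


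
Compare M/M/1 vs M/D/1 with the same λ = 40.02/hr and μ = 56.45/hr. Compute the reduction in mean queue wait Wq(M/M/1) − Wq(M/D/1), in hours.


ρ = 40.02/56.45 = 0.7089
Wq(M/M/1) = ρ/(μ−λ) = 0.7089/16.43 = 0.04315 hr
Wq(M/D/1) = ρ/(2(μ−λ)) = 0.02157 hr
Savings = 0.04315 − 0.02157 = 0.02157 hr

Final: 0.02157 hr


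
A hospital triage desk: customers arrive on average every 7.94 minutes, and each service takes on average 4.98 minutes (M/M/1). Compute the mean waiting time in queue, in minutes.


λ = 60/7.94 = 7.5567 /hr
μ = 60/4.98 = 12.0482 /hr
ρ = λ/μ = 7.5567/12.0482 = 0.6272
Wq = ρ/(μ−λ) = 0.6272/(12.0482−7.5567) = 0.13964 hr
In minutes: 0.13964·60 = 8.379 min

Final: 8.379 min


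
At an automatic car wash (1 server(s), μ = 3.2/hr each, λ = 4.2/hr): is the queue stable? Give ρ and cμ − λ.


Total capacity cμ = 1·3.2 = 3.20/hr
ρ = λ/(cμ) = 4.2/3.20 = 1.3125
Stable ⇔ ρ < 1: NO
Spare capacity = cμ − λ = 3.20 − 4.2 = -1.00/hr

Final: ρ = 1.3125; unstable; margin = -1.00/hr


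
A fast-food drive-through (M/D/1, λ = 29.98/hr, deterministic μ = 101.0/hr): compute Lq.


ρ = 29.98/101.0 = 0.2968
M/D/1: Lq = ρ²/(2(1−ρ)) = 0.08811/(2·0.7032) = 0.06265

Final: 0.06265


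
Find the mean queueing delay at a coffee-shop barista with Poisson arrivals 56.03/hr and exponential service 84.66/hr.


ρ = 56.03/84.66 = 0.6618
Wq = ρ/(μ−λ) = 0.6618/(84.66 − 56.03) = 0.6618/28.63 = 0.02312 hr

Final: 0.02312 hr


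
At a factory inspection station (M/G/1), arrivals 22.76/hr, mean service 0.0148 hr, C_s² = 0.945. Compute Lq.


ρ = λ·E[S] = 22.76·0.0148 = 0.3368
Lq = ρ²(1+C_s²)/(2(1−ρ)) = 0.1135·(1+0.945)/(2·0.6632)
= 0.1135·1.9450/1.3263 = 0.16640

Final: 0.16640


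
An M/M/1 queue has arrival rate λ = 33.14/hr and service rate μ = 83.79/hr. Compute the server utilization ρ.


ρ = λ/μ = 33.14/83.79 = 0.3955

Final: 0.3955


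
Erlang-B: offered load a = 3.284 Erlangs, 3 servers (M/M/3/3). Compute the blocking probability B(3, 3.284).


B(c,a) = (a^c/c!) / Σ_{k=0}^{c} a^k/k!
a^3/3! = 5.902802
Σ terms (k=0..3): 1.00000 + 3.28400 + 5.39233 + 5.90280 = 15.579130
B = 5.902802/15.579130 = 0.378892

Final: 0.378892


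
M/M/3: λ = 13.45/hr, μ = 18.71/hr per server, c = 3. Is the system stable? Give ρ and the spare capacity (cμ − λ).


Total capacity cμ = 3·18.71 = 56.13/hr
ρ = λ/(cμ) = 13.45/56.13 = 0.2396
Stable ⇔ ρ < 1: YES
Spare capacity = cμ − λ = 56.13 − 13.45 = 42.68/hr

Final: ρ = 0.2396; stable; margin = 42.68/hr


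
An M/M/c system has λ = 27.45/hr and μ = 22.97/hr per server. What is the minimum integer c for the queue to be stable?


Stability requires cμ > λ ⇔ c > λ/μ.
λ/μ = 27.45/22.97 = 1.1950
Minimum integer c = ⌊1.1950⌋ + 1 = 2
Check: 2·22.97 = 45.94 > 27.45, while 1·22.97 = 22.97 ≤ 27.45

Final: 2 servers


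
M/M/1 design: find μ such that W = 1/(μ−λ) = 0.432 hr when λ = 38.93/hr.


W = 1/(μ−λ) ⇒ μ − λ = 1/W = 1/0.432 = 2.3148
μ = λ + 1/W = 38.93 + 2.3148 = 41.2448 per hr

Final: 41.2448 /hr


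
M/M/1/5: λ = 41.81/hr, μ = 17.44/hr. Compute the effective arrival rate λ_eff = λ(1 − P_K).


ρ = 2.3974; P_K = (1−ρ)ρ^5/(1−ρ^6) = 0.585961
λ_eff = λ(1 − P_K) = 41.81·(1 − 0.585961) = 41.81·0.414039 = 17.3110 /hr

Final: 17.3110 /hr


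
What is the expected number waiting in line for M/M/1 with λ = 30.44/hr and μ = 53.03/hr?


ρ = 30.44/53.03 = 0.5740
Lq = ρ²/(1−ρ) = 0.3295/0.4260 = 0.7735

Final: 0.7735


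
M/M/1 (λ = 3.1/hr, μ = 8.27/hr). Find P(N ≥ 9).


ρ = 3.1/8.27 = 0.3748
P(N ≥ n) = ρ^n = 0.3748^9 = 0.0001461

Final: 0.0001461


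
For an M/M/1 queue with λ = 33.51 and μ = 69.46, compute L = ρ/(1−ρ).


ρ = λ/μ = 33.51/69.46 = 0.4824
L = ρ/(1−ρ) = 0.4824/(1 − 0.4824) = 0.4824/0.5176 = 0.9321

Final: 0.9321


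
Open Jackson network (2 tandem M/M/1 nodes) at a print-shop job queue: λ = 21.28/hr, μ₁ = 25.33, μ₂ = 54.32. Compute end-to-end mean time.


Each node sees arrival rate λ = 21.28/hr (tandem ⇒ throughput preserved).
W₁ = 1/(μ₁−λ) = 1/(25.33−21.28) = 0.24691 hr
W₂ = 1/(μ₂−λ) = 1/(54.32−21.28) = 0.03027 hr
W_total = W₁ + W₂ = 0.24691 + 0.03027 = 0.27718 hr

Final: 0.27718 hr


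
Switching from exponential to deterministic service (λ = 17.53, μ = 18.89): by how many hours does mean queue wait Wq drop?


ρ = 17.53/18.89 = 0.9280
Wq(M/M/1) = ρ/(μ−λ) = 0.9280/1.36 = 0.68236 hr
Wq(M/D/1) = ρ/(2(μ−λ)) = 0.34118 hr
Savings = 0.68236 − 0.34118 = 0.34118 hr

Final: 0.34118 hr


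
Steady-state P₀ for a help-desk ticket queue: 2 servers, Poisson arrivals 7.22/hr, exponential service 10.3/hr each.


a = λ/μ = 7.22/10.3 = 0.7010; ρ = a/c = 0.3505
Σ_{k=0}^{1} a^k/k! (terms k=0..1) = 1.00000 + 0.70097 = 1.70097
Tail: a^2/(2!(1−ρ)) = 0.49136/(2·0.6495) = 0.37825
P₀ = 1/(1.70097 + 0.37825) = 1/2.07922 = 0.480949

Final: 0.480949


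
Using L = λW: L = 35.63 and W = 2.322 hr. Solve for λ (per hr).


λ = L/W = 35.63/2.322 = 15.3445 /hr

Final: 15.3445 /hr


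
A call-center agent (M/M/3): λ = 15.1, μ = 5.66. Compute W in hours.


a = 2.6678; ρ = 0.8893; P₀ = 0.027925
Lq = P₀·a^c·ρ/(c!(1−ρ)²) = 6.41104
Wq = Lq/λ = 6.41104/15.1 = 0.42457 hr
W = Wq + 1/μ = 0.42457 + 0.17668 = 0.60125 hr

Final: 0.60125 hr


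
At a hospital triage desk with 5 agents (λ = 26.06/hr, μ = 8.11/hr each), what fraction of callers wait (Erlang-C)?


a = λ/μ = 3.2133; ρ = a/5 = 0.6427
P₀ = 0.036580 (from M/M/c formula)
C(c,a) = [a^c/(c!(1−ρ))]·P₀ = [342.58456/(120·0.3573)]·0.036580
= 7.98931·0.036580 = 0.292248

Final: 0.292248


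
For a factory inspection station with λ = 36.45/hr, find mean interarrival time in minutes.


Mean interarrival time = 1/λ = 1/36.45 hour = 0.02743 hour
In minutes: 0.02743 × 60 = 1.6461 min

Final: 1.6461 min


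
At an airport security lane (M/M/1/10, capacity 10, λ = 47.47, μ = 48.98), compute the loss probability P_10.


ρ = λ/μ = 47.47/48.98 = 0.9692
P_K = (1−ρ)ρ^K/(1−ρ^(K+1)) = (0.03083·0.731147)/(1 − 0.708606)
= 0.022540/0.291394 = 0.077354

Final: 0.077354


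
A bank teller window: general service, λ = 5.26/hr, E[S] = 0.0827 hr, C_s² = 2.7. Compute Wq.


ρ = λ·E[S] = 5.26·0.0827 = 0.4350
E[S²] = E[S]²(1+C_s²) = 0.0827²·(1+2.7) = 0.025305
Wq = λ·E[S²]/(2(1−ρ)) = 5.26·0.025305/(2·0.5650) = 0.11779 hr

Final: 0.11779 hr


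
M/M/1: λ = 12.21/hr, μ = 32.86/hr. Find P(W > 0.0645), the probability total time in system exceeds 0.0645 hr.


W ~ Exponential(μ−λ) for M/M/1.
μ − λ = 32.86 − 12.21 = 20.6500
P(W > t) = e^{−(μ−λ)t} = e^{−1.3319} = 0.263969

Final: 0.263969


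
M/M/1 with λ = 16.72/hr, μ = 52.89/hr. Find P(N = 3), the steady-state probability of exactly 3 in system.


ρ = 16.72/52.89 = 0.3161
P_n = (1−ρ)·ρ^n = (1 − 0.3161)·0.3161^3 = 0.6839·0.031593 = 0.021605

Final: 0.021605


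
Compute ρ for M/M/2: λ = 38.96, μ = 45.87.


ρ = λ/(cμ) = 38.96/(2·45.87) = 38.96/91.74 = 0.4247

Final: 0.4247


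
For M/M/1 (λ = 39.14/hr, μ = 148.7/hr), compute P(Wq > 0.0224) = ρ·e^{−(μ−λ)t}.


ρ = 39.14/148.7 = 0.2632
P(Wq > t) = ρ·e^{−(μ−λ)t} = 0.2632·e^{−2.4541}
= 0.2632·0.085937 = 0.022620

Final: 0.022620


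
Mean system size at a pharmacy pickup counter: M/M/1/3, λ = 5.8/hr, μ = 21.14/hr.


ρ = 5.8/21.14 = 0.2744
L = ρ[1 − (K+1)ρ^K + Kρ^(K+1)] / [(1−ρ)(1−ρ^(K+1))]
Numerator: 0.2744·(1 − 4·0.020652 + 3·0.005666) = 0.256360
Denominator: (0.7256)·(0.994334) = 0.721527
L = 0.256360/0.721527 = 0.3553

Final: 0.3553


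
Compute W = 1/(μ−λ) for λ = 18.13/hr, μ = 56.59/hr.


W = 1/(μ−λ) = 1/(56.59 − 18.13) = 1/38.46 = 0.02600 hr

Final: 0.02600 hr


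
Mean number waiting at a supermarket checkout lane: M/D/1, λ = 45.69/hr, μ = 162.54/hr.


ρ = 45.69/162.54 = 0.2811
M/D/1: Lq = ρ²/(2(1−ρ)) = 0.07902/(2·0.7189) = 0.05496

Final: 0.05496


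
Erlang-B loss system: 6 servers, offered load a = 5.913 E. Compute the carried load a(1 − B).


B(6,5.913) = 0.258790 (Erlang-B)
Carried load = a(1 − B) = 5.913·(1 − 0.258790) = 5.913·0.741210 = 4.3828 E

Final: 4.3828 Erlangs


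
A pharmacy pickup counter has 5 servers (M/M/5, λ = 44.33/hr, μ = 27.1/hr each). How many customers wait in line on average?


a = λ/μ = 1.6358; ρ = a/5 = 0.3272
P₀ = 0.194303
Lq = P₀·a^c·ρ / (c!·(1−ρ)²) = 0.194303·11.71230·0.3272/(120·0.45272)
= 0.01370

Final: 0.01370


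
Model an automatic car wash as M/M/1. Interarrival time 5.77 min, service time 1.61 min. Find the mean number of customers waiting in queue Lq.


λ = 60/5.77 = 10.3986 /hr
μ = 60/1.61 = 37.2671 /hr
ρ = λ/μ = 10.3986/37.2671 = 0.2790
Lq = ρ²/(1−ρ) = 0.07786/0.7210 = 0.1080

Final: 0.1080


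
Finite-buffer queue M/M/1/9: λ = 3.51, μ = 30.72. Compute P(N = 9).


ρ = λ/μ = 3.51/30.72 = 0.1143
P_K = (1−ρ)ρ^K/(1−ρ^(K+1)) = (0.8857·0.000000003319)/(1 − 3.792e-10)
= 0.000000002940/1.000000 = 0.000000002940

Final: 0.000000002940


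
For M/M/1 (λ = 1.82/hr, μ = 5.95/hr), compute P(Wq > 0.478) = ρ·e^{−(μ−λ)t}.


ρ = 1.82/5.95 = 0.3059
P(Wq > t) = ρ·e^{−(μ−λ)t} = 0.3059·e^{−1.9741}
= 0.3059·0.138881 = 0.042481

Final: 0.042481


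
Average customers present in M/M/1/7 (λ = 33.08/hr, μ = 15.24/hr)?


ρ = 33.08/15.24 = 2.1706
L = ρ[1 − (K+1)ρ^K + Kρ^(K+1)] / [(1−ρ)(1−ρ^(K+1))]
Numerator: 2.1706·(1 − 8·227.019800 + 7·492.770013) = 3547.269303
Denominator: (-1.1706)·(-491.770013) = 575.667784
L = 3547.269303/575.667784 = 6.1620

Final: 6.1620


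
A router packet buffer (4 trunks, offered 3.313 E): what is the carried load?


B(4,3.313) = 0.240391 (Erlang-B)
Carried load = a(1 − B) = 3.313·(1 − 0.240391) = 3.313·0.759609 = 2.5166 E

Final: 2.5166 Erlangs


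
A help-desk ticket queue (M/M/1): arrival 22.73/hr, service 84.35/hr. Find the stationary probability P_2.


ρ = 22.73/84.35 = 0.2695
P_n = (1−ρ)·ρ^n = (1 − 0.2695)·0.2695^2 = 0.7305·0.072615 = 0.053048

Final: 0.053048


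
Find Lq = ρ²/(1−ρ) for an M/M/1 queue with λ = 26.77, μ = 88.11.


ρ = 26.77/88.11 = 0.3038
Lq = ρ²/(1−ρ) = 0.09231/0.6962 = 0.1326

Final: 0.1326


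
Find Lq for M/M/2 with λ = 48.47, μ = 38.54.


a = λ/μ = 1.2577; ρ = a/2 = 0.6288
P₀ = 0.227877
Lq = P₀·a^c·ρ / (c!·(1−ρ)²) = 0.227877·1.58169·0.6288/(2·0.13777)
= 0.82257

Final: 0.82257


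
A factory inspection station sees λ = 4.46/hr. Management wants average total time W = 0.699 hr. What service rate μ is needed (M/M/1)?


W = 1/(μ−λ) ⇒ μ − λ = 1/W = 1/0.699 = 1.4306
μ = λ + 1/W = 4.46 + 1.4306 = 5.8906 per hr

Final: 5.8906 /hr


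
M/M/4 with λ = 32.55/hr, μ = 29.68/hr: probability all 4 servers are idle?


a = λ/μ = 32.55/29.68 = 1.0967; ρ = a/c = 0.2742
Σ_{k=0}^{3} a^k/k! (terms k=0..3) = 1.00000 + 1.09670 + 0.60137 + 0.21984 = 2.91791
Tail: a^4/(4!(1−ρ)) = 1.44660/(24·0.7258) = 0.08304
P₀ = 1/(2.91791 + 0.08304) = 1/3.00096 = 0.333227

Final: 0.333227


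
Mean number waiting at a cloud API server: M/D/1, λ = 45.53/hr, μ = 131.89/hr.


ρ = 45.53/131.89 = 0.3452
M/D/1: Lq = ρ²/(2(1−ρ)) = 0.1192/(2·0.6548) = 0.09100

Final: 0.09100


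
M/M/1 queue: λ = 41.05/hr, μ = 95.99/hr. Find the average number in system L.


ρ = λ/μ = 41.05/95.99 = 0.4276
L = ρ/(1−ρ) = 0.4276/(1 − 0.4276) = 0.4276/0.5724 = 0.7472

Final: 0.7472


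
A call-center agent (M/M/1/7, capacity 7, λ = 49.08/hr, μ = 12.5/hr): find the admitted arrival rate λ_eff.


ρ = 3.9264; P_K = (1−ρ)ρ^7/(1−ρ^8) = 0.745327
λ_eff = λ(1 − P_K) = 49.08·(1 − 0.745327) = 49.08·0.254673 = 12.4994 /hr

Final: 12.4994 /hr


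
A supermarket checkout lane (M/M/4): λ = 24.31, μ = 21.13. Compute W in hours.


a = 1.1505; ρ = 0.2876; P₀ = 0.315597
Lq = P₀·a^c·ρ/(c!(1−ρ)²) = 0.01306
Wq = Lq/λ = 0.01306/24.31 = 0.0005371 hr
W = Wq + 1/μ = 0.0005371 + 0.04733 = 0.04786 hr

Final: 0.04786 hr


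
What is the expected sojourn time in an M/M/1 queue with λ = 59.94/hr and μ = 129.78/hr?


W = 1/(μ−λ) = 1/(129.78 − 59.94) = 1/69.84 = 0.01432 hr

Final: 0.01432 hr


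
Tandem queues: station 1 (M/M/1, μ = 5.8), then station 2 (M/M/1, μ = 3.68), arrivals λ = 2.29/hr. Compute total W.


Each node sees arrival rate λ = 2.29/hr (tandem ⇒ throughput preserved).
W₁ = 1/(μ₁−λ) = 1/(5.8−2.29) = 0.28490 hr
W₂ = 1/(μ₂−λ) = 1/(3.68−2.29) = 0.71942 hr
W_total = W₁ + W₂ = 0.28490 + 0.71942 = 1.00432 hr

Final: 1.00432 hr


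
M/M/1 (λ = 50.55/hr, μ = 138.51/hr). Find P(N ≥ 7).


ρ = 50.55/138.51 = 0.3650
P(N ≥ n) = ρ^n = 0.3650^7 = 0.0008623

Final: 0.0008623


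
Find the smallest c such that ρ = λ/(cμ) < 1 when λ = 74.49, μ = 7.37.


Stability requires cμ > λ ⇔ c > λ/μ.
λ/μ = 74.49/7.37 = 10.1072
Minimum integer c = ⌊10.1072⌋ + 1 = 11
Check: 11·7.37 = 81.07 > 74.49, while 10·7.37 = 73.70 ≤ 74.49

Final: 11 servers


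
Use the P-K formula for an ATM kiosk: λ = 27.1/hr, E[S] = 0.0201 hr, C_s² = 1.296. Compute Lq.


ρ = λ·E[S] = 27.1·0.0201 = 0.5447
Lq = ρ²(1+C_s²)/(2(1−ρ)) = 0.2967·(1+1.296)/(2·0.4553)
= 0.2967·2.2960/0.9106 = 0.74814

Final: 0.74814


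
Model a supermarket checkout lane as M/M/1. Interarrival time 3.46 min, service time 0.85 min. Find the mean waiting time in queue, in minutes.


λ = 60/3.46 = 17.3410 /hr
μ = 60/0.85 = 70.5882 /hr
ρ = λ/μ = 17.3410/70.5882 = 0.2457
Wq = ρ/(μ−λ) = 0.2457/(70.5882−17.3410) = 0.004614 hr
In minutes: 0.004614·60 = 0.2768 min

Final: 0.2768 min
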